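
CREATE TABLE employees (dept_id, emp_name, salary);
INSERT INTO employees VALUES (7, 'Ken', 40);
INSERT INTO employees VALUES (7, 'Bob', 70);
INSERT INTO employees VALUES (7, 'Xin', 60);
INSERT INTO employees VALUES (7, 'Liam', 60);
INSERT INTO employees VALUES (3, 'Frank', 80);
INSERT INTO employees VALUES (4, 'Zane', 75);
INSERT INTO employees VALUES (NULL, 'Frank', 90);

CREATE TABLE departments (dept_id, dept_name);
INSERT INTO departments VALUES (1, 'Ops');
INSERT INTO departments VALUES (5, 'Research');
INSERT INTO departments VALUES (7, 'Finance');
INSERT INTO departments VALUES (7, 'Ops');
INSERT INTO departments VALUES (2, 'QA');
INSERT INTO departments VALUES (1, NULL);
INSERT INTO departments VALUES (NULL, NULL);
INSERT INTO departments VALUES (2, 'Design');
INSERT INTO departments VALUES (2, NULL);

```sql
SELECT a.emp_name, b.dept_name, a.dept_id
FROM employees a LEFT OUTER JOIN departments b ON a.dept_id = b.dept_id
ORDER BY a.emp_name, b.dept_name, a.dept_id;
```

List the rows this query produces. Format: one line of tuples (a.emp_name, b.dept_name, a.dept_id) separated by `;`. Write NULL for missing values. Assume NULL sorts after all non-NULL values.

LEFT JOIN keeps every row from `employees`; unmatched rows get NULL for `departments`'s columns.
Matching on a.dept_id = b.dept_id. A NULL in a compared column never satisfies the condition.
- a[0] dept_id=7 → 2 match(es) in b → 2 row(s).
- a[1] dept_id=7 → 2 match(es) in b → 2 row(s).
- a[2] dept_id=7 → 2 match(es) in b → 2 row(s).
- a[3] dept_id=7 → 2 match(es) in b → 2 row(s).
- a[4] dept_id=3 → no match; kept with NULLs on the b side.
- a[5] dept_id=4 → no match; kept with NULLs on the b side.
- a[6] dept_id=NULL → no match; kept with NULLs on the b side.

(Bob, Finance, 7); (Bob, Ops, 7); (Frank, NULL, 3); (Frank, NULL, NULL); (Ken, Finance, 7); (Ken, Ops, 7); (Liam, Finance, 7); (Liam, Ops, 7); (Xin, Finance, 7); (Xin, Ops, 7); (Zane, NULL, 4)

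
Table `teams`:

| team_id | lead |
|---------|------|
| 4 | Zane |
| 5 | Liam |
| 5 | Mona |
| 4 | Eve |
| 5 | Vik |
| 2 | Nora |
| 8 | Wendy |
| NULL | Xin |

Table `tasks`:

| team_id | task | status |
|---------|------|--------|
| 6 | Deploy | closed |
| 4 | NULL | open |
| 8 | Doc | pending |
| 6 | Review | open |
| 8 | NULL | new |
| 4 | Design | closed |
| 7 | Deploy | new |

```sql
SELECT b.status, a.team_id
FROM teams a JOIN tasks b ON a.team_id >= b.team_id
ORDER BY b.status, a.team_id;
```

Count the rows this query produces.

17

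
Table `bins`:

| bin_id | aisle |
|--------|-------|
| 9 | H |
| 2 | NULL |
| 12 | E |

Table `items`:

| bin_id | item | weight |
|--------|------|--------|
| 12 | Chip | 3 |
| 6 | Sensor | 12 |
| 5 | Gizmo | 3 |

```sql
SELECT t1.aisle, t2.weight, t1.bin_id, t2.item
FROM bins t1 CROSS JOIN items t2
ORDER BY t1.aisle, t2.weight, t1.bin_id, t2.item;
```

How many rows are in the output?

CROSS JOIN pairs every row of `bins` with every row of `items`: 3 × 3 = 9 rows.

9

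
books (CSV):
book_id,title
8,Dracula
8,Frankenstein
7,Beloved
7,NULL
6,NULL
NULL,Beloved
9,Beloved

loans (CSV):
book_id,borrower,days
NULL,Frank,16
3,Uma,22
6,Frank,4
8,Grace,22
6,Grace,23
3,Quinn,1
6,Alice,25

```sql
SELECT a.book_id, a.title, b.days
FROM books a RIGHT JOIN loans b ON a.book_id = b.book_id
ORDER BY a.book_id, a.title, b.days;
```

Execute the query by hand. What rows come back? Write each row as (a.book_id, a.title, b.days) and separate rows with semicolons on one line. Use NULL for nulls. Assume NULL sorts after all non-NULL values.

(6, NULL, 4); (6, NULL, 23); (6, NULL, 25); (8, Dracula, 22); (8, Frankenstein, 22); (NULL, NULL, 1); (NULL, NULL, 16); (NULL, NULL, 22)

RIGHT JOIN keeps every row from `loans`; unmatched rows get NULL for `books`'s columns.
Matching on a.book_id = b.book_id. A NULL in a compared column never satisfies the condition.
Matched pairs: 5; unmatched b rows kept: 3.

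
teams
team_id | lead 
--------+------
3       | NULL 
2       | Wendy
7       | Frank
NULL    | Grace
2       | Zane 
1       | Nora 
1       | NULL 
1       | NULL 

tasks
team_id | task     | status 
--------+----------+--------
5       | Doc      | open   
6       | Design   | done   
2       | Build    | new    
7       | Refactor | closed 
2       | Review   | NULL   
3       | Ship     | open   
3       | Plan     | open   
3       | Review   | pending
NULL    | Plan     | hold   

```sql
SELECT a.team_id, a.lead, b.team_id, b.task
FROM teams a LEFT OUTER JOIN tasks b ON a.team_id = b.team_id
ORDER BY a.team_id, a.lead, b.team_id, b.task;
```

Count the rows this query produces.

12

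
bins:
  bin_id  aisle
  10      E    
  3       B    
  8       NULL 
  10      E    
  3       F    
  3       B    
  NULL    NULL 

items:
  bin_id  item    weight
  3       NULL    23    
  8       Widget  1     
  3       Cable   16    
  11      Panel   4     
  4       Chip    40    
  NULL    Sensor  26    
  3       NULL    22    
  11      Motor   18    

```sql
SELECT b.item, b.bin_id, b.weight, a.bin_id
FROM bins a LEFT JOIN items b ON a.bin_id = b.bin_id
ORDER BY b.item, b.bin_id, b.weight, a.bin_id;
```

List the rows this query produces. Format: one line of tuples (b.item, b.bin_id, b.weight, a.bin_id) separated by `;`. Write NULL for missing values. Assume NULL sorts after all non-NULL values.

LEFT JOIN keeps every row from `bins`; unmatched rows get NULL for `items`'s columns.
Matching on a.bin_id = b.bin_id. A NULL in a compared column never satisfies the condition.
- a row (bin_id=10): no match → kept, b columns NULL.
- a row (bin_id=3): matches 3 b row(s) → 3 output row(s).
- a row (bin_id=8): matches 1 b row(s) → 1 output row(s).
- a row (bin_id=10): no match → kept, b columns NULL.
- a row (bin_id=3): matches 3 b row(s) → 3 output row(s).
- a row (bin_id=3): matches 3 b row(s) → 3 output row(s).
- a row (bin_id=NULL): no match → kept, b columns NULL.

(Cable, 3, 16, 3); (Cable, 3, 16, 3); (Cable, 3, 16, 3); (Widget, 8, 1, 8); (NULL, 3, 22, 3); (NULL, 3, 22, 3); (NULL, 3, 22, 3); (NULL, 3, 23, 3); (NULL, 3, 23, 3); (NULL, 3, 23, 3); (NULL, NULL, NULL, 10); (NULL, NULL, NULL, 10); (NULL, NULL, NULL, NULL)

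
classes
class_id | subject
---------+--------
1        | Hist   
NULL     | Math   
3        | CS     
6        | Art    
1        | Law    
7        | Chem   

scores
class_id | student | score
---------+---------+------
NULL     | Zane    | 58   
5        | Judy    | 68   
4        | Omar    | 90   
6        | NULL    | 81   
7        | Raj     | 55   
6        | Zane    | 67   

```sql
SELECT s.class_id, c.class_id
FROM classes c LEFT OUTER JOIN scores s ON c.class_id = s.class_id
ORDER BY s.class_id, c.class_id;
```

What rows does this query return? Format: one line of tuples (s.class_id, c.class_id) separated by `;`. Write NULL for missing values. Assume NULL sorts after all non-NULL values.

LEFT JOIN keeps every row from `classes`; unmatched rows get NULL for `scores`'s columns.
Matching on c.class_id = s.class_id. A NULL in a compared column never satisfies the condition.
Matched pairs: 3; unmatched c rows kept: 4.

(6, 6); (6, 6); (7, 7); (NULL, 1); (NULL, 1); (NULL, 3); (NULL, NULL)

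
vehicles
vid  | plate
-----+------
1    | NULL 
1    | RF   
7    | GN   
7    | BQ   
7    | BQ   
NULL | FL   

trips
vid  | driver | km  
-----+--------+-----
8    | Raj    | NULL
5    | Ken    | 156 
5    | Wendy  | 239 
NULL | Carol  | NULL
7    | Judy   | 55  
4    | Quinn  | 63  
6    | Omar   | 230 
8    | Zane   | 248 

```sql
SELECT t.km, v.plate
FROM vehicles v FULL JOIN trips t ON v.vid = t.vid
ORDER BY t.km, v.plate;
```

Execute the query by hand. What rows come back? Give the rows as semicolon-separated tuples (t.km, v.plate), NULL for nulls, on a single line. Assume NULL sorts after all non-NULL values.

(55, BQ); (55, BQ); (55, GN); (63, NULL); (156, NULL); (230, NULL); (239, NULL); (248, NULL); (NULL, FL); (NULL, RF); (NULL, NULL); (NULL, NULL); (NULL, NULL)

FULL OUTER JOIN keeps every row from both sides; unmatched rows get NULL for the other side's columns.
Matching on v.vid = t.vid. A NULL in a compared column never satisfies the condition.
- v[0] vid=1 → no match; kept with NULLs on the t side.
- v[1] vid=1 → no match; kept with NULLs on the t side.
- v[2] vid=7 → 1 match(es) in t → 1 row(s).
- v[3] vid=7 → 1 match(es) in t → 1 row(s).
- v[4] vid=7 → 1 match(es) in t → 1 row(s).
- v[5] vid=NULL → no match; kept with NULLs on the t side.
- 7 t row(s) had no v match → kept, v columns NULL.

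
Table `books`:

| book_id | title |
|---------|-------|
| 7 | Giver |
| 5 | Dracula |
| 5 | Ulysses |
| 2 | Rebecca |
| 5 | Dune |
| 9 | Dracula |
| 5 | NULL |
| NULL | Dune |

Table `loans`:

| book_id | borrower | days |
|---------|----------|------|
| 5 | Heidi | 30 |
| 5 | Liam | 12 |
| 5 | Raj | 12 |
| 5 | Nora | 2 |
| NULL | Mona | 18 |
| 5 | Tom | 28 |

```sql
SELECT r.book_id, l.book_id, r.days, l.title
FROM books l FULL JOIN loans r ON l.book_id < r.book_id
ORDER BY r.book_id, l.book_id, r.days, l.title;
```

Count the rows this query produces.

FULL OUTER JOIN keeps every row from both sides; unmatched rows get NULL for the other side's columns.
Matching on l.book_id < r.book_id. A NULL in a compared column never satisfies the condition.
- l row (book_id=7): no match → kept, r columns NULL.
- l row (book_id=5): no match → kept, r columns NULL.
- l row (book_id=5): no match → kept, r columns NULL.
- l row (book_id=2): matches 5 r row(s) → 5 output row(s).
- l row (book_id=5): no match → kept, r columns NULL.
- l row (book_id=9): no match → kept, r columns NULL.
- l row (book_id=5): no match → kept, r columns NULL.
- l row (book_id=NULL): no match → kept, r columns NULL.
- 1 r row(s) had no l match → kept, l columns NULL.
Total: 5 matched + 8 padded = 13 rows.

13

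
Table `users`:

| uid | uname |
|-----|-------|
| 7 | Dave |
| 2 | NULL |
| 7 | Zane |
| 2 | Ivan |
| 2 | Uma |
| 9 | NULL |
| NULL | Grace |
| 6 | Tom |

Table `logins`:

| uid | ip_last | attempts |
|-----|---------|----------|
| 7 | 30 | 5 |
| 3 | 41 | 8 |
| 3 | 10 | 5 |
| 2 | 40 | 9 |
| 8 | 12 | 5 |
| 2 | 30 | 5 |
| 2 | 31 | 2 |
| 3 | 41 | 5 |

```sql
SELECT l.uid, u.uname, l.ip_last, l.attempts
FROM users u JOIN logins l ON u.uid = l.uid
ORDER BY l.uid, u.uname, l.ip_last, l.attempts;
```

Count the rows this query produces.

11

INNER JOIN keeps only pairs where the ON condition holds.
Matching on u.uid = l.uid. A NULL in a compared column never satisfies the condition.
- uid=7: 1 matching l row(s), so 1 row(s) emitted.
- uid=2: 3 matching l row(s), so 3 row(s) emitted.
- uid=7: 1 matching l row(s), so 1 row(s) emitted.
- uid=2: 3 matching l row(s), so 3 row(s) emitted.
- uid=2: 3 matching l row(s), so 3 row(s) emitted.
- uid=9: no matching l row, dropped.
- uid=NULL: no matching l row, dropped.
- uid=6: no matching l row, dropped.
Total: 11 rows.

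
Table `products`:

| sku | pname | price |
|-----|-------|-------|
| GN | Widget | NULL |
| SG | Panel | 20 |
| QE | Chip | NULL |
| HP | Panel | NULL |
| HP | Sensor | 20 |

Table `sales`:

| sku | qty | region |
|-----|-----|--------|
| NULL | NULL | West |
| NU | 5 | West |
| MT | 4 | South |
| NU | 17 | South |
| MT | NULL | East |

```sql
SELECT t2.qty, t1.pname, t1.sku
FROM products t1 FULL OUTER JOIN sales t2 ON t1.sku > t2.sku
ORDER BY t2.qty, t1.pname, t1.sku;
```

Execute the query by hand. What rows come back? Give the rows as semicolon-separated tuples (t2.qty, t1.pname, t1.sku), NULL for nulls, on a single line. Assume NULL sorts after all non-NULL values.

(4, Chip, QE); (4, Panel, SG); (5, Chip, QE); (5, Panel, SG); (17, Chip, QE); (17, Panel, SG); (NULL, Chip, QE); (NULL, Panel, HP); (NULL, Panel, SG); (NULL, Sensor, HP); (NULL, Widget, GN); (NULL, NULL, NULL)

FULL OUTER JOIN keeps every row from both sides; unmatched rows get NULL for the other side's columns.
Matching on t1.sku > t2.sku. A NULL in a compared column never satisfies the condition.
Matched pairs: 8; unmatched t1 rows kept: 3; unmatched t2 rows kept: 1.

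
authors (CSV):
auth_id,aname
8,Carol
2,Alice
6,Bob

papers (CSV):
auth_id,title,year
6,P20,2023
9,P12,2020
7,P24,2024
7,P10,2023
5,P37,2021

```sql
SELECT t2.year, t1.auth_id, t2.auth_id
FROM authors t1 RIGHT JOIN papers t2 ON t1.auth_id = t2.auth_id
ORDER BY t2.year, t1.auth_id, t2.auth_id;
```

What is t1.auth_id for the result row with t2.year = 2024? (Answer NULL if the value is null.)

RIGHT JOIN keeps every row from `papers`; unmatched rows get NULL for `authors`'s columns.
Matching on t1.auth_id = t2.auth_id.
Matched pairs: 1; unmatched t2 rows kept: 4.

NULL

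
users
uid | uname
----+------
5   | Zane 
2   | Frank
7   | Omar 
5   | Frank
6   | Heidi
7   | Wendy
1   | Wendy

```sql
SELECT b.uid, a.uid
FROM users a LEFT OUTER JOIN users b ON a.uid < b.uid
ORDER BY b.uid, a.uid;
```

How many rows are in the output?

21

LEFT JOIN keeps every row from `users a`; unmatched rows get NULL for `users b`'s columns.
Matching on a.uid < b.uid.
- a row (uid=5): matches 3 b row(s) → 3 output row(s).
- a row (uid=2): matches 5 b row(s) → 5 output row(s).
- a row (uid=7): no match → kept, b columns NULL.
- a row (uid=5): matches 3 b row(s) → 3 output row(s).
- a row (uid=6): matches 2 b row(s) → 2 output row(s).
- a row (uid=7): no match → kept, b columns NULL.
- a row (uid=1): matches 6 b row(s) → 6 output row(s).
Total: 19 matched + 2 padded = 21 rows.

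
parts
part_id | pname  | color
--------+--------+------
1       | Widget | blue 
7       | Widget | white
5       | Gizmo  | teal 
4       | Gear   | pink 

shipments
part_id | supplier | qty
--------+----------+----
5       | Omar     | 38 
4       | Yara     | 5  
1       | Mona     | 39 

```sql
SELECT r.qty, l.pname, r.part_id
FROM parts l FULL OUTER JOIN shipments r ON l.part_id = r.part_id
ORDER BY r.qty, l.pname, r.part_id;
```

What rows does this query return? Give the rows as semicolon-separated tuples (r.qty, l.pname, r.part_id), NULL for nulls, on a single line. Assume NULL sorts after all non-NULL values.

(5, Gear, 4); (38, Gizmo, 5); (39, Widget, 1); (NULL, Widget, NULL)

FULL OUTER JOIN keeps every row from both sides; unmatched rows get NULL for the other side's columns.
Matching on l.part_id = r.part_id.
Matched pairs: 3; unmatched l rows kept: 1; unmatched r rows kept: 0.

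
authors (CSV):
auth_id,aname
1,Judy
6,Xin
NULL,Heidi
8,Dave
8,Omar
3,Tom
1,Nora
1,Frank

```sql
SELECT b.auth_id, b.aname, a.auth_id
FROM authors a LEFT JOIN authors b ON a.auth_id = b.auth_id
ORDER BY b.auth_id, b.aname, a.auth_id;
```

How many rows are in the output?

16

LEFT JOIN keeps every row from `authors a`; unmatched rows get NULL for `authors b`'s columns.
Matching on a.auth_id = b.auth_id. A NULL in a compared column never satisfies the condition.
- auth_id=1: 3 matching b row(s), so 3 row(s) emitted.
- auth_id=6: 1 matching b row(s), so 1 row(s) emitted.
- auth_id=NULL: no b row matches, row kept with b columns NULL.
- auth_id=8: 2 matching b row(s), so 2 row(s) emitted.
- auth_id=8: 2 matching b row(s), so 2 row(s) emitted.
- auth_id=3: 1 matching b row(s), so 1 row(s) emitted.
- auth_id=1: 3 matching b row(s), so 3 row(s) emitted.
- auth_id=1: 3 matching b row(s), so 3 row(s) emitted.
Total: 15 matched + 1 padded = 16 rows.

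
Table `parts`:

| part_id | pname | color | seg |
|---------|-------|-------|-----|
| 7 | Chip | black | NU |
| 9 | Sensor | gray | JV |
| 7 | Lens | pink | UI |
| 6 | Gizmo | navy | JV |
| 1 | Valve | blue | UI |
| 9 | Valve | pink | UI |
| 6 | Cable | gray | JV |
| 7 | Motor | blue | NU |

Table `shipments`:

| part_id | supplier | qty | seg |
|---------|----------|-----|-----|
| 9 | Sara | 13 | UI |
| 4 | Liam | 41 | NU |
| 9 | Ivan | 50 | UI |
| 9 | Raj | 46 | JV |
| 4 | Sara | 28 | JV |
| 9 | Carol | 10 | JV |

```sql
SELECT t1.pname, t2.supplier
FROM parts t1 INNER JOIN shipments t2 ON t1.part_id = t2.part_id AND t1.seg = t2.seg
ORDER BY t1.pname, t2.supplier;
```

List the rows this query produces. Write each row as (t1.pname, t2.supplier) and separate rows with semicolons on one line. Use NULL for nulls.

(Sensor, Carol); (Sensor, Raj); (Valve, Ivan); (Valve, Sara)

INNER JOIN keeps only pairs where the ON condition holds.
Matching on t1.part_id = t2.part_id AND t1.seg = t2.seg.
- t1 row (part_id=7, seg=NU): no match → dropped.
- t1 row (part_id=9, seg=JV): matches 2 t2 row(s) → 2 output row(s).
- t1 row (part_id=7, seg=UI): no match → dropped.
- t1 row (part_id=6, seg=JV): no match → dropped.
- t1 row (part_id=1, seg=UI): no match → dropped.
- t1 row (part_id=9, seg=UI): matches 2 t2 row(s) → 2 output row(s).
- t1 row (part_id=6, seg=JV): no match → dropped.
- t1 row (part_id=7, seg=NU): no match → dropped.
After projecting and ordering:
t1.pname | t2.supplier
Sensor | Carol
Sensor | Raj
Valve | Ivan
Valve | Sara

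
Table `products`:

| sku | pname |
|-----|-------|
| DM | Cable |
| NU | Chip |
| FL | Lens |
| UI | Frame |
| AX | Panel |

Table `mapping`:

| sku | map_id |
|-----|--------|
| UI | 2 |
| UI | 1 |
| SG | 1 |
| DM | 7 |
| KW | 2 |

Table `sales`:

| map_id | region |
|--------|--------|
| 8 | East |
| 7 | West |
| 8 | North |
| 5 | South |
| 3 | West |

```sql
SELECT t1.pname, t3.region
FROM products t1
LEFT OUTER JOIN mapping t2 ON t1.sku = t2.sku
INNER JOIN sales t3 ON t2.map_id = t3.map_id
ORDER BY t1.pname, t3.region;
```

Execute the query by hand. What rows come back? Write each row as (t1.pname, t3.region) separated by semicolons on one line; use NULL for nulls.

(Cable, West)

Step 1 — t1 LEFT JOIN t2 on sku → 6 row(s).
Then INNER JOIN `sales t3` on map_id: keep only rows whose t2.map_id appears in t3.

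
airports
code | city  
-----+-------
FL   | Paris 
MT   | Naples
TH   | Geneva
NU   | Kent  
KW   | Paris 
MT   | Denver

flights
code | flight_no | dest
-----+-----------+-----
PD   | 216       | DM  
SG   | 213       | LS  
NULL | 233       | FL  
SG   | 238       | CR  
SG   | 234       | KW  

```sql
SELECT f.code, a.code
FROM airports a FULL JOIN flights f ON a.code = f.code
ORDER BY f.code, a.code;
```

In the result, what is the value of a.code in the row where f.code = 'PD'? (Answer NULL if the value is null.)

NULL

FULL OUTER JOIN keeps every row from both sides; unmatched rows get NULL for the other side's columns.
Matching on a.code = f.code. A NULL in a compared column never satisfies the condition.
- a (code=FL) has no partner → padded with NULL.
- a (code=MT) has no partner → padded with NULL.
- a (code=TH) has no partner → padded with NULL.
- a (code=NU) has no partner → padded with NULL.
- a (code=KW) has no partner → padded with NULL.
- a (code=MT) has no partner → padded with NULL.
- 5 f row(s) had no a match → kept, a columns NULL.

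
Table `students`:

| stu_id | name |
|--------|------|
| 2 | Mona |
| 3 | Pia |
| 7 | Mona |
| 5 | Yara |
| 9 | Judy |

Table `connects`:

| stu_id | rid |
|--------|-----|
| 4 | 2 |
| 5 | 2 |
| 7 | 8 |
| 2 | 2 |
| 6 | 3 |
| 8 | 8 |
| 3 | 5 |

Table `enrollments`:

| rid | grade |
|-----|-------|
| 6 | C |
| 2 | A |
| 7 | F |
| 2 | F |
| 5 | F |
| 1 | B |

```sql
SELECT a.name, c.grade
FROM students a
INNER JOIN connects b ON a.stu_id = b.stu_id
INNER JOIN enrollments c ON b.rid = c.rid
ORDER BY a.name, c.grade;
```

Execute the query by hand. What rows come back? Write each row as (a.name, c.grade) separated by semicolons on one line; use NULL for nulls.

(Mona, A); (Mona, F); (Pia, F); (Yara, A); (Yara, F)

Evaluate left to right. First `students a INNER JOIN connects b` on stu_id: 4 row(s).
Then INNER JOIN `enrollments c` on rid: keep only rows whose b.rid appears in c.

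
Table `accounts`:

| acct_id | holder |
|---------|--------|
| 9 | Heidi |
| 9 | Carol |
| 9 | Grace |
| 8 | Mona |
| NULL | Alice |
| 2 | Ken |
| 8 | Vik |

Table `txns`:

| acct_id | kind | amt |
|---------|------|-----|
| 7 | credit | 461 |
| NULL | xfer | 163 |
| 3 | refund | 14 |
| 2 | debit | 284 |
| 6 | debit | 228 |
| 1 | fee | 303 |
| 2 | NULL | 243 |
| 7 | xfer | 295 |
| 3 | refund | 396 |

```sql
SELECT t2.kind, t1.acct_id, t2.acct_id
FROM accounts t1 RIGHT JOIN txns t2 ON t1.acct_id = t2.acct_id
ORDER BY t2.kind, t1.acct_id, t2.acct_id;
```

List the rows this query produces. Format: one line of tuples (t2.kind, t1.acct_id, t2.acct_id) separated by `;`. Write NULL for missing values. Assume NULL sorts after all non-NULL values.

(credit, NULL, 7); (debit, 2, 2); (debit, NULL, 6); (fee, NULL, 1); (refund, NULL, 3); (refund, NULL, 3); (xfer, NULL, 7); (xfer, NULL, NULL); (NULL, 2, 2)

RIGHT JOIN keeps every row from `txns`; unmatched rows get NULL for `accounts`'s columns.
Matching on t1.acct_id = t2.acct_id. A NULL in a compared column never satisfies the condition.
- t1 row (acct_id=9): no match.
- t1 row (acct_id=9): no match.
- t1 row (acct_id=9): no match.
- t1 row (acct_id=8): no match.
- t1 row (acct_id=NULL): no match.
- t1 row (acct_id=2): matches 2 t2 row(s) → 2 output row(s).
- t1 row (acct_id=8): no match.
- plus 7 unmatched t2 row(s), each kept with NULL t1 columns.
After projecting and ordering:
t2.kind | t1.acct_id | t2.acct_id
credit | NULL | 7
debit | 2 | 2
debit | NULL | 6
fee | NULL | 1
refund | NULL | 3
refund | NULL | 3
xfer | NULL | 7
xfer | NULL | NULL
NULL | 2 | 2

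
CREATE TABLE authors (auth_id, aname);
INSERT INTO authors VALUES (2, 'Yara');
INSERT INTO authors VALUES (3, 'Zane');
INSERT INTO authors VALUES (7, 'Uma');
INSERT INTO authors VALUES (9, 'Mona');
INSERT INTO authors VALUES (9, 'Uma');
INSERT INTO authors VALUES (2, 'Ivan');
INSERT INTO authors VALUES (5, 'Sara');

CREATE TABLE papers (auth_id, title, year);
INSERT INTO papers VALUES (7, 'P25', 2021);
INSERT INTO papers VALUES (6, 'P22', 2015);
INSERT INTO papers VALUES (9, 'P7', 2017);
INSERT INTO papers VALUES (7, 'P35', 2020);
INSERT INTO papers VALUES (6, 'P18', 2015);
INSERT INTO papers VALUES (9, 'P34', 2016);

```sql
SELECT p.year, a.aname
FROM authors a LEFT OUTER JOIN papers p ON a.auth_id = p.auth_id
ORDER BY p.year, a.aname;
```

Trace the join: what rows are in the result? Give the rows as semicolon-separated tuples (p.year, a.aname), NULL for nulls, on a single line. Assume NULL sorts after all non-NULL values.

LEFT JOIN keeps every row from `authors`; unmatched rows get NULL for `papers`'s columns.
Matching on a.auth_id = p.auth_id.
- a row (auth_id=2): no match → kept, p columns NULL.
- a row (auth_id=3): no match → kept, p columns NULL.
- a row (auth_id=7): matches 2 p row(s) → 2 output row(s).
- a row (auth_id=9): matches 2 p row(s) → 2 output row(s).
- a row (auth_id=9): matches 2 p row(s) → 2 output row(s).
- a row (auth_id=2): no match → kept, p columns NULL.
- a row (auth_id=5): no match → kept, p columns NULL.
After projecting and ordering:
p.year | a.aname
2016 | Mona
2016 | Uma
2017 | Mona
2017 | Uma
2020 | Uma
2021 | Uma
NULL | Ivan
NULL | Sara
NULL | Yara
NULL | Zane

(2016, Mona); (2016, Uma); (2017, Mona); (2017, Uma); (2020, Uma); (2021, Uma); (NULL, Ivan); (NULL, Sara); (NULL, Yara); (NULL, Zane)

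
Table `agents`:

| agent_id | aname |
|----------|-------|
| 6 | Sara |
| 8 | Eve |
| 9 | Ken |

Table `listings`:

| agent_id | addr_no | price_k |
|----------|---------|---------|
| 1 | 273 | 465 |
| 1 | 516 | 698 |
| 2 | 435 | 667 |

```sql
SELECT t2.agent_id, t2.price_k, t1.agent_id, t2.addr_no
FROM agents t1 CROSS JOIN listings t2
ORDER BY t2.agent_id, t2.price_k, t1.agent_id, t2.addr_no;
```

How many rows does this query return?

9

CROSS JOIN pairs every row of `agents` with every row of `listings`: 3 × 3 = 9 rows.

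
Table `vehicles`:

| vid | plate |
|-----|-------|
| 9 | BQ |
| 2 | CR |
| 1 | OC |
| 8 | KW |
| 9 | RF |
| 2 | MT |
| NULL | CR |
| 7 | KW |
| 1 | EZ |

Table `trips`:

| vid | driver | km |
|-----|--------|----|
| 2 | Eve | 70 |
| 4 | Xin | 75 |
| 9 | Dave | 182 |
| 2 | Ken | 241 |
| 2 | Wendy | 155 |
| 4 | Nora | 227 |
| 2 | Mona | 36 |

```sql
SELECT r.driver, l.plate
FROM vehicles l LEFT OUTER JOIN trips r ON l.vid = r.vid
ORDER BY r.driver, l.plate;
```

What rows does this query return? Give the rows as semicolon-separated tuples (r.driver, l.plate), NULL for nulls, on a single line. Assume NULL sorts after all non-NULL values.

(Dave, BQ); (Dave, RF); (Eve, CR); (Eve, MT); (Ken, CR); (Ken, MT); (Mona, CR); (Mona, MT); (Wendy, CR); (Wendy, MT); (NULL, CR); (NULL, EZ); (NULL, KW); (NULL, KW); (NULL, OC)

LEFT JOIN keeps every row from `vehicles`; unmatched rows get NULL for `trips`'s columns.
Matching on l.vid = r.vid. A NULL in a compared column never satisfies the condition.
- l (vid=9) pairs with 1 row(s) of r.
- l (vid=2) pairs with 4 row(s) of r.
- l (vid=1) has no partner → padded with NULL.
- l (vid=8) has no partner → padded with NULL.
- l (vid=9) pairs with 1 row(s) of r.
- l (vid=2) pairs with 4 row(s) of r.
- l (vid=NULL) has no partner → padded with NULL.
- l (vid=7) has no partner → padded with NULL.
- l (vid=1) has no partner → padded with NULL.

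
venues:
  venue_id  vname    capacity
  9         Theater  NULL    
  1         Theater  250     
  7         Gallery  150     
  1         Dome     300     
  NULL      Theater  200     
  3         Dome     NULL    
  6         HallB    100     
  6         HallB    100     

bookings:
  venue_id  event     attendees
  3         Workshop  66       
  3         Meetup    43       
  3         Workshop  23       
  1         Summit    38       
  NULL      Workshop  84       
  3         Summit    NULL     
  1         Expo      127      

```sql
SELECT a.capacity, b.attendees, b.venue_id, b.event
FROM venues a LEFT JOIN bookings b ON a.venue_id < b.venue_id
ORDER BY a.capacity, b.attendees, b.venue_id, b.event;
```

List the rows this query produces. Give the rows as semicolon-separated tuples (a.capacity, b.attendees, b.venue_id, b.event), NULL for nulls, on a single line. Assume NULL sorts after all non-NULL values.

(100, NULL, NULL, NULL); (100, NULL, NULL, NULL); (150, NULL, NULL, NULL); (200, NULL, NULL, NULL); (250, 23, 3, Workshop); (250, 43, 3, Meetup); (250, 66, 3, Workshop); (250, NULL, 3, Summit); (300, 23, 3, Workshop); (300, 43, 3, Meetup); (300, 66, 3, Workshop); (300, NULL, 3, Summit); (NULL, NULL, NULL, NULL); (NULL, NULL, NULL, NULL)

LEFT JOIN keeps every row from `venues`; unmatched rows get NULL for `bookings`'s columns.
Matching on a.venue_id < b.venue_id. A NULL in a compared column never satisfies the condition.
- venue_id=9: no b row matches, row kept with b columns NULL.
- venue_id=1: 4 matching b row(s), so 4 row(s) emitted.
- venue_id=7: no b row matches, row kept with b columns NULL.
- venue_id=1: 4 matching b row(s), so 4 row(s) emitted.
- venue_id=NULL: no b row matches, row kept with b columns NULL.
- venue_id=3: no b row matches, row kept with b columns NULL.
- venue_id=6: no b row matches, row kept with b columns NULL.
- venue_id=6: no b row matches, row kept with b columns NULL.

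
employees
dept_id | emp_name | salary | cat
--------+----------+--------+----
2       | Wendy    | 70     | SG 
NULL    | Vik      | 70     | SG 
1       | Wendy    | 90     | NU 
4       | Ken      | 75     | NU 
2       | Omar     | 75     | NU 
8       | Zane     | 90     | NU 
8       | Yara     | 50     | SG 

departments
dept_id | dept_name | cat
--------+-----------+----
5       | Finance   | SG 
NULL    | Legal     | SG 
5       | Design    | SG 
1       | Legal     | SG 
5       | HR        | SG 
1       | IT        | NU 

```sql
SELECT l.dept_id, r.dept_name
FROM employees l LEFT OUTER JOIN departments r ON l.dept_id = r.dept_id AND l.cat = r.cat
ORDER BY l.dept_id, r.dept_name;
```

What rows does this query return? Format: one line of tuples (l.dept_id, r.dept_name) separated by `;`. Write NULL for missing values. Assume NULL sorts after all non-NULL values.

(1, IT); (2, NULL); (2, NULL); (4, NULL); (8, NULL); (8, NULL); (NULL, NULL)

LEFT JOIN keeps every row from `employees`; unmatched rows get NULL for `departments`'s columns.
Matching on l.dept_id = r.dept_id AND l.cat = r.cat. A NULL in a compared column never satisfies the condition.
Matched pairs: 1; unmatched l rows kept: 6.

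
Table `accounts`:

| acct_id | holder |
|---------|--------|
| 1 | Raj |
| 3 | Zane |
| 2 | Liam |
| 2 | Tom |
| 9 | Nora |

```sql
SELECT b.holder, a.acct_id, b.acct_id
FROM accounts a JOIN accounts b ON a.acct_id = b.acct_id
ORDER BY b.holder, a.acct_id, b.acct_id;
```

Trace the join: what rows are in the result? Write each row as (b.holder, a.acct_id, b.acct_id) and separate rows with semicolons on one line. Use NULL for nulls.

INNER JOIN keeps only pairs where the ON condition holds.
Matching on a.acct_id = b.acct_id.
Matched pairs: 7.

(Liam, 2, 2); (Liam, 2, 2); (Nora, 9, 9); (Raj, 1, 1); (Tom, 2, 2); (Tom, 2, 2); (Zane, 3, 3)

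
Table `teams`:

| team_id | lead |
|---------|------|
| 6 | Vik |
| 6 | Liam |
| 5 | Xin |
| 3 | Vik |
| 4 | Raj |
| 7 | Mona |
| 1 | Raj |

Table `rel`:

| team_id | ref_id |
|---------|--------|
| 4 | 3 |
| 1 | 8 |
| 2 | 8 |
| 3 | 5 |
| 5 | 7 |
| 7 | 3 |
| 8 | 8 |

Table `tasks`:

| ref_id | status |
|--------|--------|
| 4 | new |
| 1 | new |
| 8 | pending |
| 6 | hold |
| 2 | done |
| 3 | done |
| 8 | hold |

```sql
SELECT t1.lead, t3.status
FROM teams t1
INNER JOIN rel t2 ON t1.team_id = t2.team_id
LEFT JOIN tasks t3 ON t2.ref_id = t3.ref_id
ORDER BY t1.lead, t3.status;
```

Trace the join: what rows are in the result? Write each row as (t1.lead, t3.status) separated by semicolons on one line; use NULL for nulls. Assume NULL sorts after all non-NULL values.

Joins associate left-to-right: teams INNER JOIN rel on team_id gives 5 intermediate row(s).
Then LEFT JOIN `tasks t3` on ref_id: each of those 5 rows is kept; rows whose t2.ref_id has no match in t3 get NULL for t3's columns.

(Mona, done); (Raj, done); (Raj, hold); (Raj, pending); (Vik, NULL); (Xin, NULL)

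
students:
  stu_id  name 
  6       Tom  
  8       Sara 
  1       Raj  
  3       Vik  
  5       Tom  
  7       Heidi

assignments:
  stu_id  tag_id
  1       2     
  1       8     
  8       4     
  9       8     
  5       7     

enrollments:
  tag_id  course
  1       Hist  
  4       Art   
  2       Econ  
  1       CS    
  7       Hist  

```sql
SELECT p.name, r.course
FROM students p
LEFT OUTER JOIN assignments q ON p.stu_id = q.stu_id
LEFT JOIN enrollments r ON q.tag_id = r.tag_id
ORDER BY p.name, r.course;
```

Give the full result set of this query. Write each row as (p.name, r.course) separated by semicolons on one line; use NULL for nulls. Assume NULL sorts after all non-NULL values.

(Heidi, NULL); (Raj, Econ); (Raj, NULL); (Sara, Art); (Tom, Hist); (Tom, NULL); (Vik, NULL)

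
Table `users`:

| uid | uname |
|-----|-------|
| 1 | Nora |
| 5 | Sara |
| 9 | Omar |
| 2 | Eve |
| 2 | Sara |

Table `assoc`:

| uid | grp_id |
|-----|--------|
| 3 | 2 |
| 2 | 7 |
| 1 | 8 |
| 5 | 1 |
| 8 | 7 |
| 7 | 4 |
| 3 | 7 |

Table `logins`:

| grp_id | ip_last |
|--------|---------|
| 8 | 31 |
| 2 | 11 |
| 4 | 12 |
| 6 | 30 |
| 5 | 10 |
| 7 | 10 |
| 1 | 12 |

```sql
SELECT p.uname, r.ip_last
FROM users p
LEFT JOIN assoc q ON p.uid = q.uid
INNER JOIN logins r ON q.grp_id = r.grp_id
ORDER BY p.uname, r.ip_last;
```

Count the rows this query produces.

Evaluate left to right. First `users p LEFT JOIN assoc q` on uid: 5 row(s).
Then INNER JOIN `logins r` on grp_id: keep only rows whose q.grp_id appears in r.
Result: 4 row(s).

4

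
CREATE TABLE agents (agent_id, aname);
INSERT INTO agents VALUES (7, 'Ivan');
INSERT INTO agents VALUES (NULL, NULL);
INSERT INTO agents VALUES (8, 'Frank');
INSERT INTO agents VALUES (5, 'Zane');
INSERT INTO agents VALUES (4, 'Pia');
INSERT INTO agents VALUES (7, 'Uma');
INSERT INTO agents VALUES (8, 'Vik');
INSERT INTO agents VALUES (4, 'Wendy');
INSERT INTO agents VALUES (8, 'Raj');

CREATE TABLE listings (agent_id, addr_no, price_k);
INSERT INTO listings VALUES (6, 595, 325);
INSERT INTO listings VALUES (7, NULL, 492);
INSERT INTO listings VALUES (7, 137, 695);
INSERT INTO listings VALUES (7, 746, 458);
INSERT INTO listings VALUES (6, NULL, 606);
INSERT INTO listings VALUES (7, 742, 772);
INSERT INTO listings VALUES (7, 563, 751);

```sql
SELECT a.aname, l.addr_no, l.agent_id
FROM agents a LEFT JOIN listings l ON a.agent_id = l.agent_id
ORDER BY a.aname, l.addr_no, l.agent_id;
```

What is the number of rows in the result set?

17

LEFT JOIN keeps every row from `agents`; unmatched rows get NULL for `listings`'s columns.
Matching on a.agent_id = l.agent_id. A NULL in a compared column never satisfies the condition.
- a[0] agent_id=7 → 5 match(es) in l → 5 row(s).
- a[1] agent_id=NULL → no match; kept with NULLs on the l side.
- a[2] agent_id=8 → no match; kept with NULLs on the l side.
- a[3] agent_id=5 → no match; kept with NULLs on the l side.
- a[4] agent_id=4 → no match; kept with NULLs on the l side.
- a[5] agent_id=7 → 5 match(es) in l → 5 row(s).
- a[6] agent_id=8 → no match; kept with NULLs on the l side.
- a[7] agent_id=4 → no match; kept with NULLs on the l side.
- a[8] agent_id=8 → no match; kept with NULLs on the l side.
Total: 10 matched + 7 padded = 17 rows.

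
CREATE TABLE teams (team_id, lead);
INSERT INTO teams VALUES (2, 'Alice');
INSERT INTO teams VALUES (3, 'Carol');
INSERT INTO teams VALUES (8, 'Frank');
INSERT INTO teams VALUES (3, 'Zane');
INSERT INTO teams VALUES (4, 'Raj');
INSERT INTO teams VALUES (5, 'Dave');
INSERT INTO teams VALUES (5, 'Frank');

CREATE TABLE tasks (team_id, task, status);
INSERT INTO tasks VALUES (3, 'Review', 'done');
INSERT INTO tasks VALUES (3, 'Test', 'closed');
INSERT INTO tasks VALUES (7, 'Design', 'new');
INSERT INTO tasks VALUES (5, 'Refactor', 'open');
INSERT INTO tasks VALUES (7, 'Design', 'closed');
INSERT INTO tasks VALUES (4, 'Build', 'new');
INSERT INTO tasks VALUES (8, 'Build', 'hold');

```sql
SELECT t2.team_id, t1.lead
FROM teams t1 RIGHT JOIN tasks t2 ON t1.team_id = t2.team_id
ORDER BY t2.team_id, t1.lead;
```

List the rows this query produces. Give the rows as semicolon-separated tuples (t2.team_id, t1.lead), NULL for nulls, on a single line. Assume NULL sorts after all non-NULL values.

RIGHT JOIN keeps every row from `tasks`; unmatched rows get NULL for `teams`'s columns.
Matching on t1.team_id = t2.team_id.
- t1 row (team_id=2): no match.
- t1 row (team_id=3): matches 2 t2 row(s) → 2 output row(s).
- t1 row (team_id=8): matches 1 t2 row(s) → 1 output row(s).
- t1 row (team_id=3): matches 2 t2 row(s) → 2 output row(s).
- t1 row (team_id=4): matches 1 t2 row(s) → 1 output row(s).
- t1 row (team_id=5): matches 1 t2 row(s) → 1 output row(s).
- t1 row (team_id=5): matches 1 t2 row(s) → 1 output row(s).
- 2 t2 row(s) had no t1 match → kept, t1 columns NULL.
After projecting and ordering:
t2.team_id | t1.lead
3 | Carol
3 | Carol
3 | Zane
3 | Zane
4 | Raj
5 | Dave
5 | Frank
7 | NULL
7 | NULL
8 | Frank

(3, Carol); (3, Carol); (3, Zane); (3, Zane); (4, Raj); (5, Dave); (5, Frank); (7, NULL); (7, NULL); (8, Frank)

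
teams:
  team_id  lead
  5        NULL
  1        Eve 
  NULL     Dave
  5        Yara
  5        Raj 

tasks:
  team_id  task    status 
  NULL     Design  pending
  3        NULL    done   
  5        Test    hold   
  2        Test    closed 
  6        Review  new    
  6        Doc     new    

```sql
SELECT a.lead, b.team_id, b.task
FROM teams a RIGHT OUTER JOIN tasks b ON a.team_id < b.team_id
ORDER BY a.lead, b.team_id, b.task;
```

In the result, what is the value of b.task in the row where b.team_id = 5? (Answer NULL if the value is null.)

Test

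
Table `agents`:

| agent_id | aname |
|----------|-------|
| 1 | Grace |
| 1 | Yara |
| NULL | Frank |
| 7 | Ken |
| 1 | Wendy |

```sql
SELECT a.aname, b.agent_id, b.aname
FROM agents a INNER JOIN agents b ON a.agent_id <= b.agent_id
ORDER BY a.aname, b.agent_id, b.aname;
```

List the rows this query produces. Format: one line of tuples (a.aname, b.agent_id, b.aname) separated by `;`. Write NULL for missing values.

(Grace, 1, Grace); (Grace, 1, Wendy); (Grace, 1, Yara); (Grace, 7, Ken); (Ken, 7, Ken); (Wendy, 1, Grace); (Wendy, 1, Wendy); (Wendy, 1, Yara); (Wendy, 7, Ken); (Yara, 1, Grace); (Yara, 1, Wendy); (Yara, 1, Yara); (Yara, 7, Ken)

INNER JOIN keeps only pairs where the ON condition holds.
Matching on a.agent_id <= b.agent_id. A NULL in a compared column never satisfies the condition.
Matched pairs: 13.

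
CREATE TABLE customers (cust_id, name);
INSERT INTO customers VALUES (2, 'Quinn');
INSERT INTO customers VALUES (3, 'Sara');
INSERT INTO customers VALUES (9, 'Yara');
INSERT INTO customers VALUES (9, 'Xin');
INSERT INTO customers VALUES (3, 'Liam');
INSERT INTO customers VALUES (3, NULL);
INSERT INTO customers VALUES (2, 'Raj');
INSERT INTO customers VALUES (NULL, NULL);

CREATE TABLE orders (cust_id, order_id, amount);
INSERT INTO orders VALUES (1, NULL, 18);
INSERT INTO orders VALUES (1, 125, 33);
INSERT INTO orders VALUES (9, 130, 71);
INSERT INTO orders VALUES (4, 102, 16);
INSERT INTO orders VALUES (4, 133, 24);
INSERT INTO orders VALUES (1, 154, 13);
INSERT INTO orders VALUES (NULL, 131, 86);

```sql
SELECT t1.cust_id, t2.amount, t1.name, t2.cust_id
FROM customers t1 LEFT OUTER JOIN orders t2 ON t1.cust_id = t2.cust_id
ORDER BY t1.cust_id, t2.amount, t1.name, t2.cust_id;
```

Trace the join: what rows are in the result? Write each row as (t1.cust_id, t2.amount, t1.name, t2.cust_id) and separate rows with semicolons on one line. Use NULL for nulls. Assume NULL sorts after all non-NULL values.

(2, NULL, Quinn, NULL); (2, NULL, Raj, NULL); (3, NULL, Liam, NULL); (3, NULL, Sara, NULL); (3, NULL, NULL, NULL); (9, 71, Xin, 9); (9, 71, Yara, 9); (NULL, NULL, NULL, NULL)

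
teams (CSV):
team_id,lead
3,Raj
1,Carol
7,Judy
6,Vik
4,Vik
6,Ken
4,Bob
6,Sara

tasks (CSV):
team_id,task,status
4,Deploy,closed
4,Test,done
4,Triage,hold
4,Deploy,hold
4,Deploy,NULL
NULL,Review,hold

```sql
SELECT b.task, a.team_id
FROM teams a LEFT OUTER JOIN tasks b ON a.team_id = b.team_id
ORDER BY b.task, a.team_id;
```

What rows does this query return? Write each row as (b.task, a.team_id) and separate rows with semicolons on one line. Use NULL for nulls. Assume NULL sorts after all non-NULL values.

LEFT JOIN keeps every row from `teams`; unmatched rows get NULL for `tasks`'s columns.
Matching on a.team_id = b.team_id. A NULL in a compared column never satisfies the condition.
Matched pairs: 10; unmatched a rows kept: 6.

(Deploy, 4); (Deploy, 4); (Deploy, 4); (Deploy, 4); (Deploy, 4); (Deploy, 4); (Test, 4); (Test, 4); (Triage, 4); (Triage, 4); (NULL, 1); (NULL, 3); (NULL, 6); (NULL, 6); (NULL, 6); (NULL, 7)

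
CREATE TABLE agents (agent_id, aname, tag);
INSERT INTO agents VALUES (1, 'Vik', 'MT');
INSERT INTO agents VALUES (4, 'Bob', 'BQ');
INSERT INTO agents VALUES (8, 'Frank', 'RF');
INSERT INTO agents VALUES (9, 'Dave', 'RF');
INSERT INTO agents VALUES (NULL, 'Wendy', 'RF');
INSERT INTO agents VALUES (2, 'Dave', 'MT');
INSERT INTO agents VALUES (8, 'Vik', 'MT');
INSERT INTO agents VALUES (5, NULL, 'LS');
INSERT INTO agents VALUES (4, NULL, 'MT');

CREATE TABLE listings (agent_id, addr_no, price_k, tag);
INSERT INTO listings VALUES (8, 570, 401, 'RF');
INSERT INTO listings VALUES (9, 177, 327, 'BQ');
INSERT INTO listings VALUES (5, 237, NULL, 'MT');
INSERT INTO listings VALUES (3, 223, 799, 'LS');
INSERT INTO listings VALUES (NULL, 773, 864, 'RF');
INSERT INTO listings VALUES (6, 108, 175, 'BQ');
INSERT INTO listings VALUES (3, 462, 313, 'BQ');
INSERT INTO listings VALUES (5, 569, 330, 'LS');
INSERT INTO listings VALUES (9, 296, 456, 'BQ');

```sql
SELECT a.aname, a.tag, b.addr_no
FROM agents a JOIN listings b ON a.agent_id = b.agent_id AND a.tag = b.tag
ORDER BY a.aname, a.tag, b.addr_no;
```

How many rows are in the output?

INNER JOIN keeps only pairs where the ON condition holds.
Matching on a.agent_id = b.agent_id AND a.tag = b.tag. A NULL in a compared column never satisfies the condition.
Matched pairs: 2.
Total: 2 rows.

2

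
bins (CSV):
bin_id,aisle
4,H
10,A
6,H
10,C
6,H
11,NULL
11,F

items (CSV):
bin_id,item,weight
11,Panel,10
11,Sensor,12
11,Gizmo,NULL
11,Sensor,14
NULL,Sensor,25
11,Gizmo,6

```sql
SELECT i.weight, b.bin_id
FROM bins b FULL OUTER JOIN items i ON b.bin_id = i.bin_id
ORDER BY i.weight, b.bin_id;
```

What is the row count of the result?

FULL OUTER JOIN keeps every row from both sides; unmatched rows get NULL for the other side's columns.
Matching on b.bin_id = i.bin_id. A NULL in a compared column never satisfies the condition.
- bin_id=4: no i row matches, row kept with i columns NULL.
- bin_id=10: no i row matches, row kept with i columns NULL.
- bin_id=6: no i row matches, row kept with i columns NULL.
- bin_id=10: no i row matches, row kept with i columns NULL.
- bin_id=6: no i row matches, row kept with i columns NULL.
- bin_id=11: 5 matching i row(s), so 5 row(s) emitted.
- bin_id=11: 5 matching i row(s), so 5 row(s) emitted.
- 1 row(s) from i found no b partner → padded with NULL.
Total: 10 matched + 6 padded = 16 rows.

16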